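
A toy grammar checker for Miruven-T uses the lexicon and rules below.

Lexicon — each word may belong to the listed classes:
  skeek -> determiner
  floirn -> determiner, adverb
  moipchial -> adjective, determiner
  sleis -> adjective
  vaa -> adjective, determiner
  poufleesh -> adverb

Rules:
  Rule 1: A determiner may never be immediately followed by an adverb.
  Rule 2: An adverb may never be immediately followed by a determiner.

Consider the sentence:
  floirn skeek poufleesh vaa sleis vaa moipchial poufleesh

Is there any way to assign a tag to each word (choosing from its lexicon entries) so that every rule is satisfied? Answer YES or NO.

NO

Candidates per position — 1:floirn {determiner,adverb}; 2:skeek {determiner}; 3:poufleesh {adverb}; 4:vaa {adjective,determiner}; 5:sleis {adjective}; 6:vaa {adjective,determiner}; 7:moipchial {adjective,determiner}; 8:poufleesh {adverb}.
Rule 1 cannot be satisfied by any choice of tags from the lexicon.
So there is no consistent tagging.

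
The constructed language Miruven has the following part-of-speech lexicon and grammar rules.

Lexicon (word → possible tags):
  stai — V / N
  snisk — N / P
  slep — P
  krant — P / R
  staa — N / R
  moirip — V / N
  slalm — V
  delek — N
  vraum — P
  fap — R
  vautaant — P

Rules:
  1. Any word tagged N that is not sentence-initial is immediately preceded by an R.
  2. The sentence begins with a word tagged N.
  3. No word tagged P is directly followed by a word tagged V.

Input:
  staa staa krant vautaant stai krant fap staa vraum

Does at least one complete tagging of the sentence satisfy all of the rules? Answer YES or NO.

Candidates per position — 1:staa {N,R}; 2:staa {N,R}; 3:krant {P,R}; 4:vautaant {P}; 5:stai {V,N}; 6:krant {P,R}; 7:fap {R}; 8:staa {N,R}; 9:vraum {P}.
Every candidate sequence violates at least one rule; no consistent tagging exists.

NO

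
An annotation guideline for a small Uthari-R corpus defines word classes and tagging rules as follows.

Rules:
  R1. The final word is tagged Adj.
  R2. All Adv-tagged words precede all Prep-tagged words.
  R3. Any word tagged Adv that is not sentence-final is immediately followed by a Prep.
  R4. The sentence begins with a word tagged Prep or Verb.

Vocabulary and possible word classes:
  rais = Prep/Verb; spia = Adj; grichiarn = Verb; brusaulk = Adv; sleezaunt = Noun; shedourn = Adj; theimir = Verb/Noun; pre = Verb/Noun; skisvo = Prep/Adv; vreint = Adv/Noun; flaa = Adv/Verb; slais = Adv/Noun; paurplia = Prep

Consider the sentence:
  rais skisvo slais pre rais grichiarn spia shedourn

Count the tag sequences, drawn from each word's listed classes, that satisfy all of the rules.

8

Candidates per position — 1:rais {Prep,Verb}; 2:skisvo {Prep,Adv}; 3:slais {Adv,Noun}; 4:pre {Verb,Noun}; 5:rais {Prep,Verb}; 6:grichiarn {Verb}; 7:spia {Adj}; 8:shedourn {Adj}.
There are 32 candidate sequences in total.
Checking each against the rules leaves 8 sequences.
Count = 8.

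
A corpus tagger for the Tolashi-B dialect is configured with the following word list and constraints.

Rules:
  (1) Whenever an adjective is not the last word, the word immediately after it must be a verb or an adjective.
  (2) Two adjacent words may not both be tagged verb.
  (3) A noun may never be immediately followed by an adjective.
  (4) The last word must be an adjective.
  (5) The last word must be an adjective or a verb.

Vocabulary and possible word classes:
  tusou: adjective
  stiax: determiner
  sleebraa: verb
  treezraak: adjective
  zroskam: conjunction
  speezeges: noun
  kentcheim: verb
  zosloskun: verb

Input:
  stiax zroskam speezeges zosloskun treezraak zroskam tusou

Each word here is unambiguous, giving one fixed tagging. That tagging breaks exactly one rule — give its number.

1

Fixed tagging: determiner conjunction noun verb adjective conjunction adjective.
Rule check: R1 fails, R2 ok, R3 ok, R4 ok, R5 ok.
Only rule 1 fails.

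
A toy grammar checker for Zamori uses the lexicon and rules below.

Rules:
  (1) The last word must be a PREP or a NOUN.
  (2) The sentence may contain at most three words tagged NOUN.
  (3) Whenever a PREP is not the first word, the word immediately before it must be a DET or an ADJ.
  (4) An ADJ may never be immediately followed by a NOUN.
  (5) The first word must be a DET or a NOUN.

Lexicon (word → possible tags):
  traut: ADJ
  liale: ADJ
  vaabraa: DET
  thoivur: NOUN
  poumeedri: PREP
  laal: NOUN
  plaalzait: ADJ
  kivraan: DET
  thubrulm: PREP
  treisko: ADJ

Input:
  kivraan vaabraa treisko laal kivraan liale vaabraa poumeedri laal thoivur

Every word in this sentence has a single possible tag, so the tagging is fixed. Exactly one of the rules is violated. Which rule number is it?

4

Fixed tagging: DET DET ADJ NOUN DET ADJ DET PREP NOUN NOUN.
Rule check: R1 holds, R2 holds, R3 holds, R4 violated, R5 holds.
Only rule 4 fails.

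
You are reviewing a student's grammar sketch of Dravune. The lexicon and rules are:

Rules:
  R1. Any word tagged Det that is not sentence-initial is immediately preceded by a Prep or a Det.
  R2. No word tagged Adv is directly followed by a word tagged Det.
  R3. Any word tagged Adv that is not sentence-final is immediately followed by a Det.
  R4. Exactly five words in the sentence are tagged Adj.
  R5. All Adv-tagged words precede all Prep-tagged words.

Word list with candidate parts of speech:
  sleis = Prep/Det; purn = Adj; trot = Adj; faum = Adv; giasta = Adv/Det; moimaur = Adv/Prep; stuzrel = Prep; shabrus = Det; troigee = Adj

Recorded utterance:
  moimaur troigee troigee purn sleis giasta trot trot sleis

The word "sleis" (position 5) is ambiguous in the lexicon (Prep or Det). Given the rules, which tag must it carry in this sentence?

Prep

Candidates per position — 1:moimaur {Adv,Prep}; 2:troigee {Adj}; 3:troigee {Adj}; 4:purn {Adj}; 5:sleis {Prep,Det}; 6:giasta {Adv,Det}; 7:trot {Adj}; 8:trot {Adj}; 9:sleis {Prep,Det}.
Position 1: tagging it Adv would leave rule 3 unsatisfiable, so it must be Prep.
Position 5: tagging it Det would leave rule 1 unsatisfiable, so it must be Prep.
Position 6: tagging it Adv would leave rule 3 unsatisfiable, so it must be Det.
Position 9: tagging it Det would leave rule 1 unsatisfiable, so it must be Prep.
So the tagging must be: Prep Adj Adj Adj Prep Det Adj Adj Prep.
Verifying each rule — rule 1 holds; rule 2 holds; rule 3 holds; rule 4 holds; rule 5 holds.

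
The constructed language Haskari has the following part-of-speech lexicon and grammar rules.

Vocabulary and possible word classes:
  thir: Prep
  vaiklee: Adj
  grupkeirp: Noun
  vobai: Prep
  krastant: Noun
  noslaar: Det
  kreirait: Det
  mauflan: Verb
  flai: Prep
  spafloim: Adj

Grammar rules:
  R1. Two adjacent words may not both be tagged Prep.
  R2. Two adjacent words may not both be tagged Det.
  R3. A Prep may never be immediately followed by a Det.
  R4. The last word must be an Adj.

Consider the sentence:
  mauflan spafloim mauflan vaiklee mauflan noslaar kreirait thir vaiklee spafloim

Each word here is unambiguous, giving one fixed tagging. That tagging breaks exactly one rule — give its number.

2

Fixed tagging: Verb Adj Verb Adj Verb Det Det Prep Adj Adj.
Checking each rule: R1 ✓, R2 ✗, R3 ✓, R4 ✓.
Only rule 2 fails.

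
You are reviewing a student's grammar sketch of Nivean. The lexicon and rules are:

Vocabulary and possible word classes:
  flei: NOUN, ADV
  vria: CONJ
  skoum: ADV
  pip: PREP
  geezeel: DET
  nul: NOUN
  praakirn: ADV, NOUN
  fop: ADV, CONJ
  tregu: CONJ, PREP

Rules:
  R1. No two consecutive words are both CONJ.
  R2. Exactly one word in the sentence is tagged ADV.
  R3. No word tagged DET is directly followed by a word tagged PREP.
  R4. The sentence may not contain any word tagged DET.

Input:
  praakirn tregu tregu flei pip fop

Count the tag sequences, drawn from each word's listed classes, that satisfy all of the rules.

Candidates per position — 1:praakirn {ADV,NOUN}; 2:tregu {CONJ,PREP}; 3:tregu {CONJ,PREP}; 4:flei {NOUN,ADV}; 5:pip {PREP}; 6:fop {ADV,CONJ}.
There are 32 candidate sequences in total.
Checking each against the rules leaves 9 sequences.
Count = 9.

9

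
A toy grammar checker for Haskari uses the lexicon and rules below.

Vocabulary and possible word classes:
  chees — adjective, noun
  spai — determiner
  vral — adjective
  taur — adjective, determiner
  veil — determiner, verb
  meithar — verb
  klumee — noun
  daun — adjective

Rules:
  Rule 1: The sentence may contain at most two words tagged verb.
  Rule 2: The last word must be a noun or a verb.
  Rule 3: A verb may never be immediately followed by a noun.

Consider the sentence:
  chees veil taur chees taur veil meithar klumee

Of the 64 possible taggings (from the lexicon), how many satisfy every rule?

0

Candidates per position — 1:chees {adjective,noun}; 2:veil {determiner,verb}; 3:taur {adjective,determiner}; 4:chees {adjective,noun}; 5:taur {adjective,determiner}; 6:veil {determiner,verb}; 7:meithar {verb}; 8:klumee {noun}.
There are 64 candidate sequences in total.
Rule 3 cannot be satisfied by any choice of tags from the lexicon.
So there is no consistent tagging.
Count = 0.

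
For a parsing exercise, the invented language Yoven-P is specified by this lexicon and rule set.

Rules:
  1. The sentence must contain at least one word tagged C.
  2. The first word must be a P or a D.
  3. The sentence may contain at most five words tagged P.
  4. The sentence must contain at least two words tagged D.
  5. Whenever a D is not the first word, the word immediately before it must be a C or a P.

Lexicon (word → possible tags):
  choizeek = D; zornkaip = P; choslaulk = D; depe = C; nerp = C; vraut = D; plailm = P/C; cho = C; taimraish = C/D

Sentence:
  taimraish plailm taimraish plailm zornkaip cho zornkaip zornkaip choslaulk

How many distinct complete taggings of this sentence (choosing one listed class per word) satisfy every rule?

Candidates per position — 1:taimraish {C,D}; 2:plailm {P,C}; 3:taimraish {C,D}; 4:plailm {P,C}; 5:zornkaip {P}; 6:cho {C}; 7:zornkaip {P}; 8:zornkaip {P}; 9:choslaulk {D}.
There are 16 candidate sequences in total.
Checking each against the rules leaves 8 sequences.
Count = 8.

8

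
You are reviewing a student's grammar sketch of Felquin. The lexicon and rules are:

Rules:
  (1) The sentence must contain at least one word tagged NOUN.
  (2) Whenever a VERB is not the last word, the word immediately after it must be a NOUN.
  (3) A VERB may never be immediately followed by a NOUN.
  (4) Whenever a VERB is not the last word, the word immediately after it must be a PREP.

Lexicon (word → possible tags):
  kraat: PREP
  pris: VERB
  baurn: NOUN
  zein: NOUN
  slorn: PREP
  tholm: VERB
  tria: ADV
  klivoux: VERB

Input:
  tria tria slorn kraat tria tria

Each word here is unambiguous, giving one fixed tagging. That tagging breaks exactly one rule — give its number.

1

Fixed tagging: ADV ADV PREP PREP ADV ADV.
Rule check: R1 violated, R2 holds, R3 holds, R4 holds.
Only rule 1 fails.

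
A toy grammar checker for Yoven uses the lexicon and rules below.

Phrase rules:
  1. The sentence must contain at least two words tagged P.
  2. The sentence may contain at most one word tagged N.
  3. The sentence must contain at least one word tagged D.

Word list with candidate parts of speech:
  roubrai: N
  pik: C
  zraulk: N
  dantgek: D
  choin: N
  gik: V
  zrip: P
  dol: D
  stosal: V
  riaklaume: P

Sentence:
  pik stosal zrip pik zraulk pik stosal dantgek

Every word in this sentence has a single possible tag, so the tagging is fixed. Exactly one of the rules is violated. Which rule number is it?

1

Fixed tagging: C V P C N C V D.
Applying the rules: R1 ✗, R2 ✓, R3 ✓.
Only rule 1 fails.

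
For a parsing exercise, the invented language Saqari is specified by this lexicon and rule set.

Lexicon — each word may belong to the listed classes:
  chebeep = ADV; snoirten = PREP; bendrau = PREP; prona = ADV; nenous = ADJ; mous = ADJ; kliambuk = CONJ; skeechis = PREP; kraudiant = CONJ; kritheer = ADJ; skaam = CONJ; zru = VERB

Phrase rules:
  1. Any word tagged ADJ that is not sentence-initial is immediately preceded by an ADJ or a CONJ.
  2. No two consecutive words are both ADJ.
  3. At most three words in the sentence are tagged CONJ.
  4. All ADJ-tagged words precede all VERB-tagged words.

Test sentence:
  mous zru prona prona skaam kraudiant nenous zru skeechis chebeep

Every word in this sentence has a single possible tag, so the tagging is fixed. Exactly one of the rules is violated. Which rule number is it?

Fixed tagging: ADJ VERB ADV ADV CONJ CONJ ADJ VERB PREP ADV.
Applying the rules: R1 pass, R2 pass, R3 pass, R4 fail.
Only rule 4 fails.

4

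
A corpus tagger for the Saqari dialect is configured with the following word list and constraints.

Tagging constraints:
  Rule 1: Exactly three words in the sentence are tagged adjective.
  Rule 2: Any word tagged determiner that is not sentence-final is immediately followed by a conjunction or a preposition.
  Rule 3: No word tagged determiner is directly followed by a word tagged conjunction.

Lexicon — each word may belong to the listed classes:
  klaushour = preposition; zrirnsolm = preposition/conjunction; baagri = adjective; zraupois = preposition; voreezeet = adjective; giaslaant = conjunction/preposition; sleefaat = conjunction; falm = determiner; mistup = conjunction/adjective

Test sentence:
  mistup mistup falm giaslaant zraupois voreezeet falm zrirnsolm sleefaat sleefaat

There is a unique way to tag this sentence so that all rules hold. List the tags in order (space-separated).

Candidates per position — 1:mistup {conjunction,adjective}; 2:mistup {conjunction,adjective}; 3:falm {determiner}; 4:giaslaant {conjunction,preposition}; 5:zraupois {preposition}; 6:voreezeet {adjective}; 7:falm {determiner}; 8:zrirnsolm {preposition,conjunction}; 9:sleefaat {conjunction}; 10:sleefaat {conjunction}.
At position 1, choosing conjunction makes rule 1 impossible to satisfy; hence adjective.
At position 2, choosing conjunction makes rule 1 impossible to satisfy; hence adjective.
At position 4, choosing conjunction makes rule 3 impossible to satisfy; hence preposition.
At position 8, choosing conjunction makes rule 3 impossible to satisfy; hence preposition.
The unique satisfying tagging is: adjective adjective determiner preposition preposition adjective determiner preposition conjunction conjunction.
Rule-by-rule: rule 1 ok; rule 2 ok; rule 3 ok.

adjective adjective determiner preposition preposition adjective determiner preposition conjunction conjunction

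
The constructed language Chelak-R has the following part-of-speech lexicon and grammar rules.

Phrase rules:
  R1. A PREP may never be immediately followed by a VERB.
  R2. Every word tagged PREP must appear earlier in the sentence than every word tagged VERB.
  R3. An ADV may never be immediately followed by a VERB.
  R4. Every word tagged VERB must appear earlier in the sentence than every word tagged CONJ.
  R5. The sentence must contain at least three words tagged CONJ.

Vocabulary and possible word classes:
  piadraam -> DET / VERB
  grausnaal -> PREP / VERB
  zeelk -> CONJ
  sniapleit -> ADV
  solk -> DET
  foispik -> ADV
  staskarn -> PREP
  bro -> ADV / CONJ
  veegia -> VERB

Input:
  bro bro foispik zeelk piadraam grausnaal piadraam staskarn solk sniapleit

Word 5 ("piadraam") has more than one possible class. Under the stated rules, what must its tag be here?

DET

Candidates per position — 1:bro {ADV,CONJ}; 2:bro {ADV,CONJ}; 3:foispik {ADV}; 4:zeelk {CONJ}; 5:piadraam {DET,VERB}; 6:grausnaal {PREP,VERB}; 7:piadraam {DET,VERB}; 8:staskarn {PREP}; 9:solk {DET}; 10:sniapleit {ADV}.
If word 1 were ADV, no tagging could satisfy rule 5; so word 1 is CONJ.
If word 2 were ADV, no tagging could satisfy rule 5; so word 2 is CONJ.
If word 5 were VERB, no tagging could satisfy rule 2; so word 5 is DET.
If word 6 were VERB, no tagging could satisfy rule 2; so word 6 is PREP.
If word 7 were VERB, no tagging could satisfy rule 1; so word 7 is DET.
The only consistent sequence is: CONJ CONJ ADV CONJ DET PREP DET PREP DET ADV.
Checking: rule 1 satisfied; rule 2 satisfied; rule 3 satisfied; rule 4 satisfied; rule 5 satisfied.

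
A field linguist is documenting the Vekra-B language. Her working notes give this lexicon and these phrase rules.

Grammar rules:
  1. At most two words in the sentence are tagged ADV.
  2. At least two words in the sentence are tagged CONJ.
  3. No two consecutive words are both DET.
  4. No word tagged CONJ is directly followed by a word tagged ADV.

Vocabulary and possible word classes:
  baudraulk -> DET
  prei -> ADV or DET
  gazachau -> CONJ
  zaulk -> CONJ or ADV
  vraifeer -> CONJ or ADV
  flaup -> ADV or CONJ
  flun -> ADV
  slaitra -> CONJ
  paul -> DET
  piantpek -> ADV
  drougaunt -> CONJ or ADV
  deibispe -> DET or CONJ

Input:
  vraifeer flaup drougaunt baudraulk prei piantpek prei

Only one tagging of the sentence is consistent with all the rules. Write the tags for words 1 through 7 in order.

CONJ CONJ CONJ DET ADV ADV DET

Candidates per position — 1:vraifeer {CONJ,ADV}; 2:flaup {ADV,CONJ}; 3:drougaunt {CONJ,ADV}; 4:baudraulk {DET}; 5:prei {ADV,DET}; 6:piantpek {ADV}; 7:prei {ADV,DET}.
If word 5 were DET, no tagging could satisfy rule 3; so word 5 is ADV.
If word 7 were ADV, no tagging could satisfy rule 1; so word 7 is DET.
If word 1 were ADV, no tagging could satisfy rule 1; so word 1 is CONJ.
If word 2 were ADV, no tagging could satisfy rule 1; so word 2 is CONJ.
If word 3 were ADV, no tagging could satisfy rule 1; so word 3 is CONJ.
So the tagging must be: CONJ CONJ CONJ DET ADV ADV DET.
Checking: rule 1 ok; rule 2 ok; rule 3 ok; rule 4 ok.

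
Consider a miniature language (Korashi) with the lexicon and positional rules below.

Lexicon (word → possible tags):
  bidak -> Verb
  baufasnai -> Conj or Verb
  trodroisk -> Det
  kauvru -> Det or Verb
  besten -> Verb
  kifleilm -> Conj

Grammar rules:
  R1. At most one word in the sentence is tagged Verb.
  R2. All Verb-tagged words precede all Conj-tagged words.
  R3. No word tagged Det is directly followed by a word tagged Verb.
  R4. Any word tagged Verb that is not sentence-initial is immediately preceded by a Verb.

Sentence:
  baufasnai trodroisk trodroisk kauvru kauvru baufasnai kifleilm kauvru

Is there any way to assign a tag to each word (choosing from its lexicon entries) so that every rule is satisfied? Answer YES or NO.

YES

Candidates per position — 1:baufasnai {Conj,Verb}; 2:trodroisk {Det}; 3:trodroisk {Det}; 4:kauvru {Det,Verb}; 5:kauvru {Det,Verb}; 6:baufasnai {Conj,Verb}; 7:kifleilm {Conj}; 8:kauvru {Det,Verb}.
One satisfying assignment: Verb Det Det Det Det Conj Conj Det.
Checking: rule 1 ok; rule 2 ok; rule 3 ok; rule 4 ok.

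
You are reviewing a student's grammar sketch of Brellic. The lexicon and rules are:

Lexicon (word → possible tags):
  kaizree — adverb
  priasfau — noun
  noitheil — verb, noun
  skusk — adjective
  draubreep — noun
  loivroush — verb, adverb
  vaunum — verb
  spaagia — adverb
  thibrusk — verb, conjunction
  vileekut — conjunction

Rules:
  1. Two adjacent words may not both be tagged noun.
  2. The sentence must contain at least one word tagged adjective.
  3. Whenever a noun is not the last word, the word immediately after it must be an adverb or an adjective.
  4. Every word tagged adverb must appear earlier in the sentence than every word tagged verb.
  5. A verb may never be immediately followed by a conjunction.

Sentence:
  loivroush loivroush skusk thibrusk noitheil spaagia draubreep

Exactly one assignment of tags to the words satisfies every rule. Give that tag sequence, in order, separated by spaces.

Candidates per position — 1:loivroush {verb,adverb}; 2:loivroush {verb,adverb}; 3:skusk {adjective}; 4:thibrusk {verb,conjunction}; 5:noitheil {verb,noun}; 6:spaagia {adverb}; 7:draubreep {noun}.
At position 1, choosing verb makes rule 4 impossible to satisfy; hence adverb.
At position 2, choosing verb makes rule 4 impossible to satisfy; hence adverb.
At position 4, choosing verb makes rule 4 impossible to satisfy; hence conjunction.
At position 5, choosing verb makes rule 4 impossible to satisfy; hence noun.
That leaves exactly one tagging: adverb adverb adjective conjunction noun adverb noun.
Checking: rule 1 ok; rule 2 ok; rule 3 ok; rule 4 ok; rule 5 ok.

adverb adverb adjective conjunction noun adverb noun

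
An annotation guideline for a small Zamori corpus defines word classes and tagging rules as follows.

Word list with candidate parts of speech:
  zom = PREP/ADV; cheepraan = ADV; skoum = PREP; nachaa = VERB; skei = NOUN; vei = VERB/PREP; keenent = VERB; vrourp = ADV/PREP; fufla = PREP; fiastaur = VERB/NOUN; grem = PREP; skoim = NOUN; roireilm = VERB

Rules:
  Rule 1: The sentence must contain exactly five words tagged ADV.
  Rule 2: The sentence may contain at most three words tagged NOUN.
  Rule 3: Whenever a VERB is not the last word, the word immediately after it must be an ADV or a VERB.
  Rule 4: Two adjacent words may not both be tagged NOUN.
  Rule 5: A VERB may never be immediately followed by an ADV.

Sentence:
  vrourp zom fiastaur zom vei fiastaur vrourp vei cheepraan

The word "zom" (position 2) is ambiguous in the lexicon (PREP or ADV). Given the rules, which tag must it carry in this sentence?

ADV

Candidates per position — 1:vrourp {ADV,PREP}; 2:zom {PREP,ADV}; 3:fiastaur {VERB,NOUN}; 4:zom {PREP,ADV}; 5:vei {VERB,PREP}; 6:fiastaur {VERB,NOUN}; 7:vrourp {ADV,PREP}; 8:vei {VERB,PREP}; 9:cheepraan {ADV}.
If word 1 were PREP, no tagging could satisfy rule 1; so word 1 is ADV.
If word 2 were PREP, no tagging could satisfy rule 1; so word 2 is ADV.
If word 4 were PREP, no tagging could satisfy rule 1; so word 4 is ADV.
If word 7 were PREP, no tagging could satisfy rule 1; so word 7 is ADV.
If word 8 were VERB, no tagging could satisfy rule 5; so word 8 is PREP.
If word 3 were VERB, no tagging could satisfy rule 5; so word 3 is NOUN.
If word 6 were VERB, no tagging could satisfy rule 5; so word 6 is NOUN.
If word 5 were VERB, no tagging could satisfy rule 3; so word 5 is PREP.
So the tagging must be: ADV ADV NOUN ADV PREP NOUN ADV PREP ADV.
Verifying each rule — rule 1 holds; rule 2 holds; rule 3 holds; rule 4 holds; rule 5 holds.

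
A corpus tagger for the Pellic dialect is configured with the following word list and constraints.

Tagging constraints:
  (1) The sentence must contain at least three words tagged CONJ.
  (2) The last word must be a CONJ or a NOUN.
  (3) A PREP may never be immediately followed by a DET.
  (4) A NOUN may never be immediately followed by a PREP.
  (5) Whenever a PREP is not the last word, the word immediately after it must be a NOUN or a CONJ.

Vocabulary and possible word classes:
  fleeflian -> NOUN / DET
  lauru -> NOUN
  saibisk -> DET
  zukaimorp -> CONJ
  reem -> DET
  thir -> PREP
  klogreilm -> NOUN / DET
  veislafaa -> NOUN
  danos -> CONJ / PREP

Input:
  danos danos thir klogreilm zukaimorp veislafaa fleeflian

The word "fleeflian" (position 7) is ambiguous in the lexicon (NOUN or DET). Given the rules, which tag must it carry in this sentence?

Candidates per position — 1:danos {CONJ,PREP}; 2:danos {CONJ,PREP}; 3:thir {PREP}; 4:klogreilm {NOUN,DET}; 5:zukaimorp {CONJ}; 6:veislafaa {NOUN}; 7:fleeflian {NOUN,DET}.
Position 1: PREP is ruled out by rule 1; that leaves CONJ.
Position 2: PREP is ruled out by rule 1; that leaves CONJ.
Position 4: DET is ruled out by rule 3; that leaves NOUN.
Position 7: DET is ruled out by rule 2; that leaves NOUN.
That leaves exactly one tagging: CONJ CONJ PREP NOUN CONJ NOUN NOUN.
Rule-by-rule: rule 1 ✓; rule 2 ✓; rule 3 ✓; rule 4 ✓; rule 5 ✓.

NOUN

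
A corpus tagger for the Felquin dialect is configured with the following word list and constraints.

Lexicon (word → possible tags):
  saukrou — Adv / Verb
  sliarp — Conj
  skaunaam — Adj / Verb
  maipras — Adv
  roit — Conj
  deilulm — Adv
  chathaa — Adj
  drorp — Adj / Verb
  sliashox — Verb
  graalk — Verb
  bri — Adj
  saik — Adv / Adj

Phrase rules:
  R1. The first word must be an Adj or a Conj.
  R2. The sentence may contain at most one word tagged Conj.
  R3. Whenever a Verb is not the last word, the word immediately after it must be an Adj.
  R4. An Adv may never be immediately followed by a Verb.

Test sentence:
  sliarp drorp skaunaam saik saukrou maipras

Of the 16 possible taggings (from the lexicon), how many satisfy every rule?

Candidates per position — 1:sliarp {Conj}; 2:drorp {Adj,Verb}; 3:skaunaam {Adj,Verb}; 4:saik {Adv,Adj}; 5:saukrou {Adv,Verb}; 6:maipras {Adv}.
There are 16 candidate sequences in total.
The sequences that satisfy every rule: Conj Adj Adj Adv Adv Adv; Conj Adj Adj Adj Adv Adv; Conj Adj Verb Adj Adv Adv; Conj Verb Adj Adv Adv Adv; Conj Verb Adj Adj Adv Adv.
Count = 5.

5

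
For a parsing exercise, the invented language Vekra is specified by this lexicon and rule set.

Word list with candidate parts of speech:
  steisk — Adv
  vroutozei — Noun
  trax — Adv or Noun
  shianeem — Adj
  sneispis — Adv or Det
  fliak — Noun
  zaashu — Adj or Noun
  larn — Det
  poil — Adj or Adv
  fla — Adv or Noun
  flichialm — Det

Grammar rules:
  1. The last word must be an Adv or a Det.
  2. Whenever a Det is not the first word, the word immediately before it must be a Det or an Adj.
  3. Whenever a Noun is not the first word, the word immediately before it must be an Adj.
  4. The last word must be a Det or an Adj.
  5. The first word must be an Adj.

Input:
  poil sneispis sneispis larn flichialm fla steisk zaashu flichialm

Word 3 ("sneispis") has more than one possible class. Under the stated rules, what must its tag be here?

Candidates per position — 1:poil {Adj,Adv}; 2:sneispis {Adv,Det}; 3:sneispis {Adv,Det}; 4:larn {Det}; 5:flichialm {Det}; 6:fla {Adv,Noun}; 7:steisk {Adv}; 8:zaashu {Adj,Noun}; 9:flichialm {Det}.
Position 1: Adv is ruled out by rule 2; that leaves Adj.
Position 2: Adv is ruled out by rule 2; that leaves Det.
Position 3: Adv is ruled out by rule 2; that leaves Det.
Position 6: Noun is ruled out by rule 3; that leaves Adv.
Position 8: Noun is ruled out by rule 2; that leaves Adj.
So the tagging must be: Adj Det Det Det Det Adv Adv Adj Det.
Check: rule 1 holds; rule 2 holds; rule 3 holds; rule 4 holds; rule 5 holds.

Det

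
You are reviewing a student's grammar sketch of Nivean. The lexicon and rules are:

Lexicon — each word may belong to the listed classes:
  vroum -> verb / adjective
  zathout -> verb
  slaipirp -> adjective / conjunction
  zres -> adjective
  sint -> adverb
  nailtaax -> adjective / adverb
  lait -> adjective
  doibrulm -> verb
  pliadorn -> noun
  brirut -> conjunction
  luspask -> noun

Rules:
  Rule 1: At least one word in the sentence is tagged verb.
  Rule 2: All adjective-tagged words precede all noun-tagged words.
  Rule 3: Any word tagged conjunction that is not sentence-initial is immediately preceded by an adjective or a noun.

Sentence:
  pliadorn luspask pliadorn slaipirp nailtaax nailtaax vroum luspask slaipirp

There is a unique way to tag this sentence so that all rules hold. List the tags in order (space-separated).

noun noun noun conjunction adverb adverb verb noun conjunction

Candidates per position — 1:pliadorn {noun}; 2:luspask {noun}; 3:pliadorn {noun}; 4:slaipirp {adjective,conjunction}; 5:nailtaax {adjective,adverb}; 6:nailtaax {adjective,adverb}; 7:vroum {verb,adjective}; 8:luspask {noun}; 9:slaipirp {adjective,conjunction}.
At position 4, choosing adjective makes rule 2 impossible to satisfy; hence conjunction.
At position 5, choosing adjective makes rule 2 impossible to satisfy; hence adverb.
At position 6, choosing adjective makes rule 2 impossible to satisfy; hence adverb.
At position 7, choosing adjective makes rule 1 impossible to satisfy; hence verb.
At position 9, choosing adjective makes rule 2 impossible to satisfy; hence conjunction.
The only consistent sequence is: noun noun noun conjunction adverb adverb verb noun conjunction.
Rule-by-rule: rule 1 ok; rule 2 ok; rule 3 ok.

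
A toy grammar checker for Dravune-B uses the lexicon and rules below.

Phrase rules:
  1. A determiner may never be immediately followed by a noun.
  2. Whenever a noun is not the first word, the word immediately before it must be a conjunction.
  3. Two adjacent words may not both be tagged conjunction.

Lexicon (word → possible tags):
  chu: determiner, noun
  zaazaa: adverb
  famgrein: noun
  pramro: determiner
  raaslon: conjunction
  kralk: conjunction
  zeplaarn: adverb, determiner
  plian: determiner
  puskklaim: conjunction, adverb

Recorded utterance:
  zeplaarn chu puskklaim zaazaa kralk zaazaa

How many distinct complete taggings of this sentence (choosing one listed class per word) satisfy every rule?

Candidates per position — 1:zeplaarn {adverb,determiner}; 2:chu {determiner,noun}; 3:puskklaim {conjunction,adverb}; 4:zaazaa {adverb}; 5:kralk {conjunction}; 6:zaazaa {adverb}.
There are 8 candidate sequences in total.
The sequences that satisfy every rule: adverb determiner conjunction adverb conjunction adverb; adverb determiner adverb adverb conjunction adverb; determiner determiner conjunction adverb conjunction adverb; determiner determiner adverb adverb conjunction adverb.
Count = 4.

4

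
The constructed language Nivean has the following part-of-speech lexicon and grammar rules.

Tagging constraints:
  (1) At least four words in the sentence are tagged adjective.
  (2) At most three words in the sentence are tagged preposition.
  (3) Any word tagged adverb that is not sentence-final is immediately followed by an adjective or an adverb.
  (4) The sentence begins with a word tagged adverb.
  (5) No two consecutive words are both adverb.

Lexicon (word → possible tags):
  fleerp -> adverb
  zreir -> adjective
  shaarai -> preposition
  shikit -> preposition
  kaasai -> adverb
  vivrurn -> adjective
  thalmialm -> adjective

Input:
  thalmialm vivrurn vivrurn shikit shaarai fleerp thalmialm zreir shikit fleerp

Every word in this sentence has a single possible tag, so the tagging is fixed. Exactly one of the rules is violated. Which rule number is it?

Fixed tagging: adjective adjective adjective preposition preposition adverb adjective adjective preposition adverb.
Applying the rules: R1 ok, R2 ok, R3 ok, R4 fails, R5 ok.
Only rule 4 fails.

4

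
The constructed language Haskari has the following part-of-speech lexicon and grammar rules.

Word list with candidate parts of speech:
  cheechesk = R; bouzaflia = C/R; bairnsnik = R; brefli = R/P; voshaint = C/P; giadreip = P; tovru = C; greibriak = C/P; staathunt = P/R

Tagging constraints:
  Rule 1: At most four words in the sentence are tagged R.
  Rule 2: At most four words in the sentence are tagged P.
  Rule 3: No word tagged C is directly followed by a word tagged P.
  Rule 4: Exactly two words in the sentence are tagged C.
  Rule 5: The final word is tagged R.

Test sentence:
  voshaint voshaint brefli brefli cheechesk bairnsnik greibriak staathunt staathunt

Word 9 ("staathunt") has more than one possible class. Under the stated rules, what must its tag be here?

Candidates per position — 1:voshaint {C,P}; 2:voshaint {C,P}; 3:brefli {R,P}; 4:brefli {R,P}; 5:cheechesk {R}; 6:bairnsnik {R}; 7:greibriak {C,P}; 8:staathunt {P,R}; 9:staathunt {P,R}.
Position 9: P is ruled out by rule 5; that leaves R.
The remaining ambiguous positions (1, 2, 3, 4, 7, 8) are resolved jointly — only one combination satisfies every rule.
So the tagging must be: C C R P R R P P R.
Rule-by-rule: rule 1 ok; rule 2 ok; rule 3 ok; rule 4 ok; rule 5 ok.

R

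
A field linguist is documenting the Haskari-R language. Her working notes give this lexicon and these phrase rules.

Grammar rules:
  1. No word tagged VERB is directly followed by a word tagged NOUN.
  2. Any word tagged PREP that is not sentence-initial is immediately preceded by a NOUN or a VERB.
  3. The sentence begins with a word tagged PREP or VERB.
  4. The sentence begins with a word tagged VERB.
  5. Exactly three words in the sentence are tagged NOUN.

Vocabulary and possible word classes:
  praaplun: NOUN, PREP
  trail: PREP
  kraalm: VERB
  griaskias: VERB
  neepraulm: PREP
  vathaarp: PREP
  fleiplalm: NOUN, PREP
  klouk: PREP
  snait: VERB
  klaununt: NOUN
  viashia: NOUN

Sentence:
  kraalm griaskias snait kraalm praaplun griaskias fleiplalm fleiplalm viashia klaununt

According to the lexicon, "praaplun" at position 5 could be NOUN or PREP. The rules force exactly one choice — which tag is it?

PREP

Candidates per position — 1:kraalm {VERB}; 2:griaskias {VERB}; 3:snait {VERB}; 4:kraalm {VERB}; 5:praaplun {NOUN,PREP}; 6:griaskias {VERB}; 7:fleiplalm {NOUN,PREP}; 8:fleiplalm {NOUN,PREP}; 9:viashia {NOUN}; 10:klaununt {NOUN}.
Position 5: tagging it NOUN would leave rule 1 unsatisfiable, so it must be PREP.
Position 7: tagging it NOUN would leave rule 1 unsatisfiable, so it must be PREP.
Position 8: tagging it PREP would leave rule 2 unsatisfiable, so it must be NOUN.
So the tagging must be: VERB VERB VERB VERB PREP VERB PREP NOUN NOUN NOUN.
Rule-by-rule: rule 1 ✓; rule 2 ✓; rule 3 ✓; rule 4 ✓; rule 5 ✓.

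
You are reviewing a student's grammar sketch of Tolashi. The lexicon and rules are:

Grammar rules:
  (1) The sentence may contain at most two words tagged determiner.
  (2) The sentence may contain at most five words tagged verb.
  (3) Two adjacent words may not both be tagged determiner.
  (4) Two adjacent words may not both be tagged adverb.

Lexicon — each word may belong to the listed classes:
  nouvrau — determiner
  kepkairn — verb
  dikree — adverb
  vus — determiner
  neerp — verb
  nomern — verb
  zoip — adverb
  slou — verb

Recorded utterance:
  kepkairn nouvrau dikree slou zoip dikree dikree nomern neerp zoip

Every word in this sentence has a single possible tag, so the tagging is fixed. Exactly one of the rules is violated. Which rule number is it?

4

Fixed tagging: verb determiner adverb verb adverb adverb adverb verb verb adverb.
Applying the rules: R1 ✓, R2 ✓, R3 ✓, R4 ✗.
Only rule 4 fails.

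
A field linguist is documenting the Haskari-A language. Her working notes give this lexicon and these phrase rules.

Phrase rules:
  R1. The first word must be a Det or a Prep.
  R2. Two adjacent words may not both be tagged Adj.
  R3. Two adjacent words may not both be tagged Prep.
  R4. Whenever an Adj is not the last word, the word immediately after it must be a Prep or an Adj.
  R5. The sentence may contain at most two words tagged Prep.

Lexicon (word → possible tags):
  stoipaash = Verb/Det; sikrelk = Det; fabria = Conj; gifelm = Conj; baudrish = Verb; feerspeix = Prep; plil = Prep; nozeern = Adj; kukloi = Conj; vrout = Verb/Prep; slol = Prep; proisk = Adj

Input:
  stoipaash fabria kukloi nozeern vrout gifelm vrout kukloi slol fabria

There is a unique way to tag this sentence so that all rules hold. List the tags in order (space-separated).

Candidates per position — 1:stoipaash {Verb,Det}; 2:fabria {Conj}; 3:kukloi {Conj}; 4:nozeern {Adj}; 5:vrout {Verb,Prep}; 6:gifelm {Conj}; 7:vrout {Verb,Prep}; 8:kukloi {Conj}; 9:slol {Prep}; 10:fabria {Conj}.
Word 1 cannot be Verb — rule 1 would then fail for every completion. It is Det.
Word 5 cannot be Verb — rule 4 would then fail for every completion. It is Prep.
Word 7 cannot be Prep — rule 5 would then fail for every completion. It is Verb.
So the tagging must be: Det Conj Conj Adj Prep Conj Verb Conj Prep Conj.
Checking: rule 1 ok; rule 2 ok; rule 3 ok; rule 4 ok; rule 5 ok.

Det Conj Conj Adj Prep Conj Verb Conj Prep Conj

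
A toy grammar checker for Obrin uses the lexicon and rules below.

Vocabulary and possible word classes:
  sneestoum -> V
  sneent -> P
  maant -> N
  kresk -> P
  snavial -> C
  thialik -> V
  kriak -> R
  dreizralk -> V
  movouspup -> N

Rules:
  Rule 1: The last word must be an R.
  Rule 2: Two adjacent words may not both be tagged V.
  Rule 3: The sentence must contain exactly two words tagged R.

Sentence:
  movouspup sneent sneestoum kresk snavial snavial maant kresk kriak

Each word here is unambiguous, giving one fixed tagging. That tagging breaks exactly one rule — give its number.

Fixed tagging: N P V P C C N P R.
Rule check: R1 pass, R2 pass, R3 fail.
Only rule 3 fails.

3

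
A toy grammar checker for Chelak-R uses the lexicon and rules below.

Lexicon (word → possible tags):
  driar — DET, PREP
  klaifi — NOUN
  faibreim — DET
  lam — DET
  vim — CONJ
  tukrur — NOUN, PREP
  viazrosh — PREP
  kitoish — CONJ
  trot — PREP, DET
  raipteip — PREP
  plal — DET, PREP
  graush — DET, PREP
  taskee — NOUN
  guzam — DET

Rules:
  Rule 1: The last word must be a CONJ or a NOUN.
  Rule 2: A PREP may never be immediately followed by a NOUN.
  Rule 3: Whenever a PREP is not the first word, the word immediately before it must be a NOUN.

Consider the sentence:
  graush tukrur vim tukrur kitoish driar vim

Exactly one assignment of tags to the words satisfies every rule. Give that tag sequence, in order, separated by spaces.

DET NOUN CONJ NOUN CONJ DET CONJ

Candidates per position — 1:graush {DET,PREP}; 2:tukrur {NOUN,PREP}; 3:vim {CONJ}; 4:tukrur {NOUN,PREP}; 5:kitoish {CONJ}; 6:driar {DET,PREP}; 7:vim {CONJ}.
If word 2 were PREP, no tagging could satisfy rule 3; so word 2 is NOUN.
If word 4 were PREP, no tagging could satisfy rule 3; so word 4 is NOUN.
If word 6 were PREP, no tagging could satisfy rule 3; so word 6 is DET.
If word 1 were PREP, no tagging could satisfy rule 2; so word 1 is DET.
That leaves exactly one tagging: DET NOUN CONJ NOUN CONJ DET CONJ.
Checking: rule 1 ok; rule 2 ok; rule 3 ok.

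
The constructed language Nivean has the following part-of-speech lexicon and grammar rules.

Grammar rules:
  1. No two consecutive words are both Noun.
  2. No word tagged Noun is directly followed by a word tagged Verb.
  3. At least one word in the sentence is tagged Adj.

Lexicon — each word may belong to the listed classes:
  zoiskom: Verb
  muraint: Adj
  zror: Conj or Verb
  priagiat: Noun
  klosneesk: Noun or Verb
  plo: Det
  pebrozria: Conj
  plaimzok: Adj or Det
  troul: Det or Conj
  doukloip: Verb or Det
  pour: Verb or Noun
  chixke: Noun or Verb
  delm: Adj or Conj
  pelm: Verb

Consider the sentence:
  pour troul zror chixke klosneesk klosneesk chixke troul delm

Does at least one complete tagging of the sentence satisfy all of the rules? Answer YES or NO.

YES

Candidates per position — 1:pour {Verb,Noun}; 2:troul {Det,Conj}; 3:zror {Conj,Verb}; 4:chixke {Noun,Verb}; 5:klosneesk {Noun,Verb}; 6:klosneesk {Noun,Verb}; 7:chixke {Noun,Verb}; 8:troul {Det,Conj}; 9:delm {Adj,Conj}.
One satisfying assignment: Noun Conj Verb Verb Verb Verb Verb Det Adj.
Rule-by-rule: rule 1 ok; rule 2 ok; rule 3 ok.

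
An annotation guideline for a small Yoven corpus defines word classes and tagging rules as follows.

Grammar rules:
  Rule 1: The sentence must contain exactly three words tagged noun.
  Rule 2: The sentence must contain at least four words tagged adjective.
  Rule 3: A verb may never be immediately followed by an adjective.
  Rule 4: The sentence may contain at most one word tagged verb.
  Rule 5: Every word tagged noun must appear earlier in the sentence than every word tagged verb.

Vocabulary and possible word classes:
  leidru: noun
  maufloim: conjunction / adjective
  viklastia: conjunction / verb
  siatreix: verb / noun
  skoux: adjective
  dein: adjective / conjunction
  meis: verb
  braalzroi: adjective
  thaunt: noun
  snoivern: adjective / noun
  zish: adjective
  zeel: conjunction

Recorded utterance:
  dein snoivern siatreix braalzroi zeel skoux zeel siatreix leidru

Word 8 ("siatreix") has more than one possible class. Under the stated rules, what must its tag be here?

Candidates per position — 1:dein {adjective,conjunction}; 2:snoivern {adjective,noun}; 3:siatreix {verb,noun}; 4:braalzroi {adjective}; 5:zeel {conjunction}; 6:skoux {adjective}; 7:zeel {conjunction}; 8:siatreix {verb,noun}; 9:leidru {noun}.
If word 1 were conjunction, no tagging could satisfy rule 2; so word 1 is adjective.
If word 2 were noun, no tagging could satisfy rule 2; so word 2 is adjective.
If word 3 were verb, no tagging could satisfy rule 1; so word 3 is noun.
If word 8 were verb, no tagging could satisfy rule 1; so word 8 is noun.
So the tagging must be: adjective adjective noun adjective conjunction adjective conjunction noun noun.
Rule-by-rule: rule 1 ok; rule 2 ok; rule 3 ok; rule 4 ok; rule 5 ok.

noun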